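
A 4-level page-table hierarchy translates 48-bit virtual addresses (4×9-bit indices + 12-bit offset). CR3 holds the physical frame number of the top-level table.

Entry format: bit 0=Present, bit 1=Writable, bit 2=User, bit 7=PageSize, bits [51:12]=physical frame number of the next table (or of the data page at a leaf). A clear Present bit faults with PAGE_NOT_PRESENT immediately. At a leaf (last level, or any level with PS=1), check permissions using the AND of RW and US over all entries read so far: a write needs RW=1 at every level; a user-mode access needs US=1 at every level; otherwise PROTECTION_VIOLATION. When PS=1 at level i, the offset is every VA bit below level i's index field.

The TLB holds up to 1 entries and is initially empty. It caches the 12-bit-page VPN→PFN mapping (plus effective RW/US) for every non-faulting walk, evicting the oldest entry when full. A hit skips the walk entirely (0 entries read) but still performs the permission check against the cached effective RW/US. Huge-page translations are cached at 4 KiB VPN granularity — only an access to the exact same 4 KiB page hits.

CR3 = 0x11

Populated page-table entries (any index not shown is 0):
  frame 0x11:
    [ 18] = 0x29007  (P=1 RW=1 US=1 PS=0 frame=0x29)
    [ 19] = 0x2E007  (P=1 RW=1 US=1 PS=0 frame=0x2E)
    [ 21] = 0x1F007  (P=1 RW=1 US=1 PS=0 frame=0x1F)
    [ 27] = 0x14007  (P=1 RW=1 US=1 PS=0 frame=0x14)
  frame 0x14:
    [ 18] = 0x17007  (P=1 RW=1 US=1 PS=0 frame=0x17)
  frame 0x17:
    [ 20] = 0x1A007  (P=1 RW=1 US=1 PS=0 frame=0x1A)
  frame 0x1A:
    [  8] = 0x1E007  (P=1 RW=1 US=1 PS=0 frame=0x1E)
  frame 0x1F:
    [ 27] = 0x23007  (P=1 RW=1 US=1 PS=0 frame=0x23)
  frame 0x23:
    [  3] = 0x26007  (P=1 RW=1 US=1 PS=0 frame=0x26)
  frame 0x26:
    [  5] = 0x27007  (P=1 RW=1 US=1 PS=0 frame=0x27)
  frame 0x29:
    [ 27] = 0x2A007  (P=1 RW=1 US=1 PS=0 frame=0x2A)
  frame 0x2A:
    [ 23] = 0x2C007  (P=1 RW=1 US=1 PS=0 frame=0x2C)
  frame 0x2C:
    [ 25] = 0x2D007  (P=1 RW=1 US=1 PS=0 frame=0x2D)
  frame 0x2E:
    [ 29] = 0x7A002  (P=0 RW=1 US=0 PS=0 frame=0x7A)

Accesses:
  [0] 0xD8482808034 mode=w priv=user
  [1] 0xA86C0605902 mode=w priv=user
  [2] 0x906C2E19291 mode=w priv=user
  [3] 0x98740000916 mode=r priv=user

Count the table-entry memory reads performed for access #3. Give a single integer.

Walk each access:
#0 VA=0xD8482808034 (w,user):
  L0: frame=0x11 idx=27 entry=0x14007 [P=1 RW=1 US=1 PS=0]
  L1: frame=0x14 idx=18 entry=0x17007 [P=1 RW=1 US=1 PS=0]
  L2: frame=0x17 idx=20 entry=0x1A007 [P=1 RW=1 US=1 PS=0]
  L3: frame=0x1A idx=8 entry=0x1E007 [P=1 RW=1 US=1 PS=0]
  ✓ 0x1E034  — 4 lookups
#1 VA=0xA86C0605902 (w,user):
  L0: frame=0x11 idx=21 entry=0x1F007 [P=1 RW=1 US=1 PS=0]
  L1: frame=0x1F idx=27 entry=0x23007 [P=1 RW=1 US=1 PS=0]
  L2: frame=0x23 idx=3 entry=0x26007 [P=1 RW=1 US=1 PS=0]
  L3: frame=0x26 idx=5 entry=0x27007 [P=1 RW=1 US=1 PS=0]
  ✓ 0x27902  — 4 lookups
#2 VA=0x906C2E19291 (w,user):
  L0: frame=0x11 idx=18 entry=0x29007 [P=1 RW=1 US=1 PS=0]
  L1: frame=0x29 idx=27 entry=0x2A007 [P=1 RW=1 US=1 PS=0]
  L2: frame=0x2A idx=23 entry=0x2C007 [P=1 RW=1 US=1 PS=0]
  L3: frame=0x2C idx=25 entry=0x2D007 [P=1 RW=1 US=1 PS=0]
  ✓ 0x2D291  — 4 lookups
#3 VA=0x98740000916 (r,user):
  L0: frame=0x11 idx=19 entry=0x2E007 [P=1 RW=1 US=1 PS=0]
  L1: frame=0x2E idx=29 entry=0x7A002 [P=0 RW=1 US=0 PS=0]
  → PAGE_NOT_PRESENT  (2 entries read)

Entries read for #3: 2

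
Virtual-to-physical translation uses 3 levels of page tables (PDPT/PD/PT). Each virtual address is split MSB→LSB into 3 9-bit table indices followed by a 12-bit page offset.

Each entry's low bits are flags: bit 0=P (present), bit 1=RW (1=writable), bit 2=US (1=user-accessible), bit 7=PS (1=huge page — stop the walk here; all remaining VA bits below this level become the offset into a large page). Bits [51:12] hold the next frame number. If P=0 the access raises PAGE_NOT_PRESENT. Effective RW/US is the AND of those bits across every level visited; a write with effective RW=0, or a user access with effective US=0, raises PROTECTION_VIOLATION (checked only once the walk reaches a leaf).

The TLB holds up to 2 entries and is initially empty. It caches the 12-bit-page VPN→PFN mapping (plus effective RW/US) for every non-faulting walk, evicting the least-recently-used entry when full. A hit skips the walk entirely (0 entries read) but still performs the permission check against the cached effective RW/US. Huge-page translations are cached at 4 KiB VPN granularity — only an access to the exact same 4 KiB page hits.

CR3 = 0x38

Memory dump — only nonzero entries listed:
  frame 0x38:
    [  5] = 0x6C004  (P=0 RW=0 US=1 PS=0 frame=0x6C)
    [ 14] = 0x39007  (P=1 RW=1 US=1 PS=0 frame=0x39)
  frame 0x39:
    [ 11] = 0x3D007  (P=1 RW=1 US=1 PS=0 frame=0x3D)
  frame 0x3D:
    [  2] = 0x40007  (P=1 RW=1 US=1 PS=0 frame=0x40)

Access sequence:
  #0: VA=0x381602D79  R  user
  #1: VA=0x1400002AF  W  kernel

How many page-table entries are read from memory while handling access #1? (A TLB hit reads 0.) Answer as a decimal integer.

Trace:
#0 VA=0x381602D79 (r,user):
  L0: frame=0x38 idx=14 entry=0x39007 [P=1 RW=1 US=1 PS=0]
  L1: frame=0x39 idx=11 entry=0x3D007 [P=1 RW=1 US=1 PS=0]
  L2: frame=0x3D idx=2 entry=0x40007 [P=1 RW=1 US=1 PS=0]
  → PA=0x40D79  (3 entries read)
#1 VA=0x1400002AF (w,kernel):
  L0: frame=0x38 idx=5 entry=0x6C004 [P=0 RW=0 US=1 PS=0]
  ✗ PAGE_NOT_PRESENT  [1 reads]

Entries read for #1: 1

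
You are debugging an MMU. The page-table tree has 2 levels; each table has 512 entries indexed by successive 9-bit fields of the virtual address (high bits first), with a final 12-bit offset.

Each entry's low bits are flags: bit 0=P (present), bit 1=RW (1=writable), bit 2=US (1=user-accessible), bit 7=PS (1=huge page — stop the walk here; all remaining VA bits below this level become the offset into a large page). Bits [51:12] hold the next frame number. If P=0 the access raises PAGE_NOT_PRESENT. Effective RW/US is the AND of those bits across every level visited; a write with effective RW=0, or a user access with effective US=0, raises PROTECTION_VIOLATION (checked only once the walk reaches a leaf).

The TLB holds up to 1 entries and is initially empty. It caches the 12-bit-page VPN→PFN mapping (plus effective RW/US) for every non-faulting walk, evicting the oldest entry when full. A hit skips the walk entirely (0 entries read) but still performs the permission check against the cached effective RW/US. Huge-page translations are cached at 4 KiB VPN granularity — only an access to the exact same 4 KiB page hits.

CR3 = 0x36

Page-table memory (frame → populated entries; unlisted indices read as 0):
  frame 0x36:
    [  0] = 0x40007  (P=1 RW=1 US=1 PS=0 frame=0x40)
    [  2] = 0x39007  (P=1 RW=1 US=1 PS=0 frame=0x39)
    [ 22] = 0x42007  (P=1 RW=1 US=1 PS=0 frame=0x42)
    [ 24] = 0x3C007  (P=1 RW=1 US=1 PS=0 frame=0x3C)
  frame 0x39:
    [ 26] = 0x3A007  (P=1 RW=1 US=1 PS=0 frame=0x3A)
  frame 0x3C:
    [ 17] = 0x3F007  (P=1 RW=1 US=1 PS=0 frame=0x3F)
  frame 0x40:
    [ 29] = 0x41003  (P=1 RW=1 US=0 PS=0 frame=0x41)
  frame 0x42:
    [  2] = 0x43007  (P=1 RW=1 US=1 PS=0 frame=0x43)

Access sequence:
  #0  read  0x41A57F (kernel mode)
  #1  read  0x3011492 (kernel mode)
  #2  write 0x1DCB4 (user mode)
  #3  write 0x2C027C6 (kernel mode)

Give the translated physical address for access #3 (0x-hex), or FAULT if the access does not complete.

Trace:
#0 VA=0x41A57F (r,kernel):
  [0] read 0x36 idx=2: raw=0x39007 flags P=1 W=1 U=1 S=0
  [1] read 0x39 idx=26: raw=0x3A007 flags P=1 W=1 U=1 S=0
  ⇒ phys 0x3A57F  [2 reads]
#1 VA=0x3011492 (r,kernel):
  [0] read 0x36 idx=24: raw=0x3C007 flags P=1 W=1 U=1 S=0
  [1] read 0x3C idx=17: raw=0x3F007 flags P=1 W=1 U=1 S=0
  ⇒ phys 0x3F492  [2 reads]
#2 VA=0x1DCB4 (w,user):
  [0] read 0x36 idx=0: raw=0x40007 flags P=1 W=1 U=1 S=0
  [1] read 0x40 idx=29: raw=0x41003 flags P=1 W=1 U=0 S=0
  ✗ PROTECTION_VIOLATION  [2 reads]
#3 VA=0x2C027C6 (w,kernel):
  [0] read 0x36 idx=22: raw=0x42007 flags P=1 W=1 U=1 S=0
  [1] read 0x42 idx=2: raw=0x43007 flags P=1 W=1 U=1 S=0
  ⇒ phys 0x437C6  [2 reads]

Access #3 PA: 0x437C6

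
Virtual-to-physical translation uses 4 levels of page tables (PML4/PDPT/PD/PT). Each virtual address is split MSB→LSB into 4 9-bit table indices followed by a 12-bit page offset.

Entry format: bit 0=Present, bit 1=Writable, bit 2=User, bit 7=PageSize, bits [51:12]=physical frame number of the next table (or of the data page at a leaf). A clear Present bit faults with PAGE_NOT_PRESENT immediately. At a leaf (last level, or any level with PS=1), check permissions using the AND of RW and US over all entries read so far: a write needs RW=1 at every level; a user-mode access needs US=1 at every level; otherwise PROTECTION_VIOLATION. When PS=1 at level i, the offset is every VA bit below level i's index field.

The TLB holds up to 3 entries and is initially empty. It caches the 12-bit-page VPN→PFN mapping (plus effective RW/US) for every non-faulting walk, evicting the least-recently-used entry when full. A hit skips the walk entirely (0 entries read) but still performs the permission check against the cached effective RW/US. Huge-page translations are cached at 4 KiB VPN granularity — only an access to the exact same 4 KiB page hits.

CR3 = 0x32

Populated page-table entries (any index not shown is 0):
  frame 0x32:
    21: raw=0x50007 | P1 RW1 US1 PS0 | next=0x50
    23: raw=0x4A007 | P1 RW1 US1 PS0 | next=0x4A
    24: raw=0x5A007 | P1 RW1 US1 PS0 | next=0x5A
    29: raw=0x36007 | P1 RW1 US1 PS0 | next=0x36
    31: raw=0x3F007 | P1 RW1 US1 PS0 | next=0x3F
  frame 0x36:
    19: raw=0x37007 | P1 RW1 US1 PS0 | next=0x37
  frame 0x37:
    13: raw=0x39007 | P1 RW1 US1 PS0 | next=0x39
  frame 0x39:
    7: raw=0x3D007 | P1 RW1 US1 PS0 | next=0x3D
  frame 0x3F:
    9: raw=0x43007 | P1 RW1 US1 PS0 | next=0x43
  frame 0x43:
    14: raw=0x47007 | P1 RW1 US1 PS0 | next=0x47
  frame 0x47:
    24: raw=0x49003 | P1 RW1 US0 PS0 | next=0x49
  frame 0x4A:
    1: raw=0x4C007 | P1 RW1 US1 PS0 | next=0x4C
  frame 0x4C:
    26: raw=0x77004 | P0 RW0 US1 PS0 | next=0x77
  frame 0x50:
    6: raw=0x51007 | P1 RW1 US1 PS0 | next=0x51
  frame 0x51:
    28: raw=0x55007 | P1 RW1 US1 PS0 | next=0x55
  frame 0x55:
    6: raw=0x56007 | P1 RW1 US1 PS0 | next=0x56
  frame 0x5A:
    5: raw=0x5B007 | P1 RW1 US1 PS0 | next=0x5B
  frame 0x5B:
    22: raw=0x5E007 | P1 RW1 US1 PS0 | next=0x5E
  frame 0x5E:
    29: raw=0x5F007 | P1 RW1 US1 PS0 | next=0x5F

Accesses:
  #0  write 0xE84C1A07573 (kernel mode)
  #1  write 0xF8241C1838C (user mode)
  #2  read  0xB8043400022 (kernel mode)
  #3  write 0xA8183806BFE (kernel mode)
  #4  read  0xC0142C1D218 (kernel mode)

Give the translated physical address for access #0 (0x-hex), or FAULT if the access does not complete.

Per-access translation:
#0 VA=0xE84C1A07573 (w,kernel):
  L0: frame=0x32 idx=29 entry=0x36007 [P=1 RW=1 US=1 PS=0]
  L1: frame=0x36 idx=19 entry=0x37007 [P=1 RW=1 US=1 PS=0]
  L2: frame=0x37 idx=13 entry=0x39007 [P=1 RW=1 US=1 PS=0]
  L3: frame=0x39 idx=7 entry=0x3D007 [P=1 RW=1 US=1 PS=0]
  → PA=0x3D573  (4 entries read)
#1 VA=0xF8241C1838C (w,user):
  L0: frame=0x32 idx=31 entry=0x3F007 [P=1 RW=1 US=1 PS=0]
  L1: frame=0x3F idx=9 entry=0x43007 [P=1 RW=1 US=1 PS=0]
  L2: frame=0x43 idx=14 entry=0x47007 [P=1 RW=1 US=1 PS=0]
  L3: frame=0x47 idx=24 entry=0x49003 [P=1 RW=1 US=0 PS=0]
  ⇒ fault: PROTECTION_VIOLATION  — 4 lookups
#2 VA=0xB8043400022 (r,kernel):
  L0: frame=0x32 idx=23 entry=0x4A007 [P=1 RW=1 US=1 PS=0]
  L1: frame=0x4A idx=1 entry=0x4C007 [P=1 RW=1 US=1 PS=0]
  L2: frame=0x4C idx=26 entry=0x77004 [P=0 RW=0 US=1 PS=0]
  ⇒ fault: PAGE_NOT_PRESENT  — 3 lookups
#3 VA=0xA8183806BFE (w,kernel):
  L0: frame=0x32 idx=21 entry=0x50007 [P=1 RW=1 US=1 PS=0]
  L1: frame=0x50 idx=6 entry=0x51007 [P=1 RW=1 US=1 PS=0]
  L2: frame=0x51 idx=28 entry=0x55007 [P=1 RW=1 US=1 PS=0]
  L3: frame=0x55 idx=6 entry=0x56007 [P=1 RW=1 US=1 PS=0]
  → PA=0x56BFE  (4 entries read)
#4 VA=0xC0142C1D218 (r,kernel):
  L0: frame=0x32 idx=24 entry=0x5A007 [P=1 RW=1 US=1 PS=0]
  L1: frame=0x5A idx=5 entry=0x5B007 [P=1 RW=1 US=1 PS=0]
  L2: frame=0x5B idx=22 entry=0x5E007 [P=1 RW=1 US=1 PS=0]
  L3: frame=0x5E idx=29 entry=0x5F007 [P=1 RW=1 US=1 PS=0]
  → PA=0x5F218  (4 entries read)

Access #0 PA: 0x3D573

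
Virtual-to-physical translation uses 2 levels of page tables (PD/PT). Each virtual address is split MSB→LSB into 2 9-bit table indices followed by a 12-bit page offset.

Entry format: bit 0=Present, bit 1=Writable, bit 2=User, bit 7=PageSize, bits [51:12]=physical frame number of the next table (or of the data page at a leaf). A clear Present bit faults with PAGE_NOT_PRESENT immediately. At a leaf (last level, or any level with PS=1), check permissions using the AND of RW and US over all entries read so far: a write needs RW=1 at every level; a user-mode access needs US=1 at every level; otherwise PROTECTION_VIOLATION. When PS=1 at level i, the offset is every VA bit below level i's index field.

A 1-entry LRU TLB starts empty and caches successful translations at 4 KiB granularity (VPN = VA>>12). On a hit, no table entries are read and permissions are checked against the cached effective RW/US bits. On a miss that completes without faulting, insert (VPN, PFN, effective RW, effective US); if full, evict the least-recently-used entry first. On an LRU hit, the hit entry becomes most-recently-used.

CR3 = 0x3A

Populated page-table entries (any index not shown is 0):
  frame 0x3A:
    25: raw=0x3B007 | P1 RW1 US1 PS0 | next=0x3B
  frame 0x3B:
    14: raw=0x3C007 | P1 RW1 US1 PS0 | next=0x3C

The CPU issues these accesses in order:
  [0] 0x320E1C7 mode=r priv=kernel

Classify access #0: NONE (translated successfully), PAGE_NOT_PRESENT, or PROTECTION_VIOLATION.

Trace:
#0 VA=0x320E1C7 (r,kernel):
  L0 @0x3A[25] → 0x3B007  P=1,RW=1,US=1,PS=0
  L1 @0x3B[14] → 0x3C007  P=1,RW=1,US=1,PS=0
  → PA=0x3C1C7  (2 entries read)

Access #0 fault: NONE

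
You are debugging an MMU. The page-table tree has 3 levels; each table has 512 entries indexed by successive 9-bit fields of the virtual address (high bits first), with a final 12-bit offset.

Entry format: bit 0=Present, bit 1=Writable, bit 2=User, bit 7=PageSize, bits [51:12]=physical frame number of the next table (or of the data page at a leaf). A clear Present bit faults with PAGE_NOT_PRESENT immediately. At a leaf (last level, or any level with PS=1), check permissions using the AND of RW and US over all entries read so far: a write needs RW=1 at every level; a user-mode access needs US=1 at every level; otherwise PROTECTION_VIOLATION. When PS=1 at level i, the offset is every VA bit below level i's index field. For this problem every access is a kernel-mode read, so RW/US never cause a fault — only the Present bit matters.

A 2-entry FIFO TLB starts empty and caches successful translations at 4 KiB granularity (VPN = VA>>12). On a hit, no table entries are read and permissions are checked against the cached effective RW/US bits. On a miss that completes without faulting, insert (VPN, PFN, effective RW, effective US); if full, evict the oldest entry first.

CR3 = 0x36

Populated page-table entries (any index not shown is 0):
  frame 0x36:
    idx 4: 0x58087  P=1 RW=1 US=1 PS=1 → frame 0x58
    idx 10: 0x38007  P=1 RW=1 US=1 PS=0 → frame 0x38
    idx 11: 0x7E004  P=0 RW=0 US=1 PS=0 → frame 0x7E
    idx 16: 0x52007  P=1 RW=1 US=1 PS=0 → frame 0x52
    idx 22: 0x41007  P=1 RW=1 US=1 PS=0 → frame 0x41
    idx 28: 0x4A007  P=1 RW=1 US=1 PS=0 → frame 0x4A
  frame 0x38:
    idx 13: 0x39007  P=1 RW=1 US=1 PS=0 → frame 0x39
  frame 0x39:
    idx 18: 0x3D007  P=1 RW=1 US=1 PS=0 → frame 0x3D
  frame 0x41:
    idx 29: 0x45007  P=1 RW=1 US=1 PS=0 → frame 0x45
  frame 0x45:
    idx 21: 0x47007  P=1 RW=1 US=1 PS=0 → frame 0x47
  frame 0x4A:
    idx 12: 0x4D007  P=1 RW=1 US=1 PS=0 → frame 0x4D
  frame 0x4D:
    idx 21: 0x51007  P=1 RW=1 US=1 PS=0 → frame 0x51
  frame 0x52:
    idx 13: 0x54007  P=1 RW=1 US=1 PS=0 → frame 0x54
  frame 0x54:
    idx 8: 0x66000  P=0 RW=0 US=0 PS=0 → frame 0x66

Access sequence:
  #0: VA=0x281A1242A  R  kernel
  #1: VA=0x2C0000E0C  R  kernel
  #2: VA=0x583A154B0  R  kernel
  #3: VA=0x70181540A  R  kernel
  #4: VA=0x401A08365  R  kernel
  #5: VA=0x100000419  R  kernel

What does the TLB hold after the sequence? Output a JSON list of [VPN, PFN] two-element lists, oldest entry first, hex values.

Per-access translation:
#0 VA=0x281A1242A (r,kernel):
  L0 @0x36[10] → 0x38007  P=1,RW=1,US=1,PS=0
  L1 @0x38[13] → 0x39007  P=1,RW=1,US=1,PS=0
  L2 @0x39[18] → 0x3D007  P=1,RW=1,US=1,PS=0
  ✓ 0x3D42A  — 3 lookups
#1 VA=0x2C0000E0C (r,kernel):
  L0 @0x36[11] → 0x7E004  P=0,RW=0,US=1,PS=0
  ⇒ fault: PAGE_NOT_PRESENT  — 1 lookups
#2 VA=0x583A154B0 (r,kernel):
  L0 @0x36[22] → 0x41007  P=1,RW=1,US=1,PS=0
  L1 @0x41[29] → 0x45007  P=1,RW=1,US=1,PS=0
  L2 @0x45[21] → 0x47007  P=1,RW=1,US=1,PS=0
  ✓ 0x474B0  — 3 lookups
#3 VA=0x70181540A (r,kernel):
  L0 @0x36[28] → 0x4A007  P=1,RW=1,US=1,PS=0
  L1 @0x4A[12] → 0x4D007  P=1,RW=1,US=1,PS=0
  L2 @0x4D[21] → 0x51007  P=1,RW=1,US=1,PS=0
  ✓ 0x5140A  — 3 lookups
#4 VA=0x401A08365 (r,kernel):
  L0 @0x36[16] → 0x52007  P=1,RW=1,US=1,PS=0
  L1 @0x52[13] → 0x54007  P=1,RW=1,US=1,PS=0
  L2 @0x54[8] → 0x66000  P=0,RW=0,US=0,PS=0
  ⇒ fault: PAGE_NOT_PRESENT  — 3 lookups
#5 VA=0x100000419 (r,kernel):
  L0 @0x36[4] → 0x58087  P=1,RW=1,US=1,PS=1
  ✓ 0x58419 (huge @L0)  — 1 lookups

TLB: [["0x701815", "0x51"], ["0x100000", "0x58"]]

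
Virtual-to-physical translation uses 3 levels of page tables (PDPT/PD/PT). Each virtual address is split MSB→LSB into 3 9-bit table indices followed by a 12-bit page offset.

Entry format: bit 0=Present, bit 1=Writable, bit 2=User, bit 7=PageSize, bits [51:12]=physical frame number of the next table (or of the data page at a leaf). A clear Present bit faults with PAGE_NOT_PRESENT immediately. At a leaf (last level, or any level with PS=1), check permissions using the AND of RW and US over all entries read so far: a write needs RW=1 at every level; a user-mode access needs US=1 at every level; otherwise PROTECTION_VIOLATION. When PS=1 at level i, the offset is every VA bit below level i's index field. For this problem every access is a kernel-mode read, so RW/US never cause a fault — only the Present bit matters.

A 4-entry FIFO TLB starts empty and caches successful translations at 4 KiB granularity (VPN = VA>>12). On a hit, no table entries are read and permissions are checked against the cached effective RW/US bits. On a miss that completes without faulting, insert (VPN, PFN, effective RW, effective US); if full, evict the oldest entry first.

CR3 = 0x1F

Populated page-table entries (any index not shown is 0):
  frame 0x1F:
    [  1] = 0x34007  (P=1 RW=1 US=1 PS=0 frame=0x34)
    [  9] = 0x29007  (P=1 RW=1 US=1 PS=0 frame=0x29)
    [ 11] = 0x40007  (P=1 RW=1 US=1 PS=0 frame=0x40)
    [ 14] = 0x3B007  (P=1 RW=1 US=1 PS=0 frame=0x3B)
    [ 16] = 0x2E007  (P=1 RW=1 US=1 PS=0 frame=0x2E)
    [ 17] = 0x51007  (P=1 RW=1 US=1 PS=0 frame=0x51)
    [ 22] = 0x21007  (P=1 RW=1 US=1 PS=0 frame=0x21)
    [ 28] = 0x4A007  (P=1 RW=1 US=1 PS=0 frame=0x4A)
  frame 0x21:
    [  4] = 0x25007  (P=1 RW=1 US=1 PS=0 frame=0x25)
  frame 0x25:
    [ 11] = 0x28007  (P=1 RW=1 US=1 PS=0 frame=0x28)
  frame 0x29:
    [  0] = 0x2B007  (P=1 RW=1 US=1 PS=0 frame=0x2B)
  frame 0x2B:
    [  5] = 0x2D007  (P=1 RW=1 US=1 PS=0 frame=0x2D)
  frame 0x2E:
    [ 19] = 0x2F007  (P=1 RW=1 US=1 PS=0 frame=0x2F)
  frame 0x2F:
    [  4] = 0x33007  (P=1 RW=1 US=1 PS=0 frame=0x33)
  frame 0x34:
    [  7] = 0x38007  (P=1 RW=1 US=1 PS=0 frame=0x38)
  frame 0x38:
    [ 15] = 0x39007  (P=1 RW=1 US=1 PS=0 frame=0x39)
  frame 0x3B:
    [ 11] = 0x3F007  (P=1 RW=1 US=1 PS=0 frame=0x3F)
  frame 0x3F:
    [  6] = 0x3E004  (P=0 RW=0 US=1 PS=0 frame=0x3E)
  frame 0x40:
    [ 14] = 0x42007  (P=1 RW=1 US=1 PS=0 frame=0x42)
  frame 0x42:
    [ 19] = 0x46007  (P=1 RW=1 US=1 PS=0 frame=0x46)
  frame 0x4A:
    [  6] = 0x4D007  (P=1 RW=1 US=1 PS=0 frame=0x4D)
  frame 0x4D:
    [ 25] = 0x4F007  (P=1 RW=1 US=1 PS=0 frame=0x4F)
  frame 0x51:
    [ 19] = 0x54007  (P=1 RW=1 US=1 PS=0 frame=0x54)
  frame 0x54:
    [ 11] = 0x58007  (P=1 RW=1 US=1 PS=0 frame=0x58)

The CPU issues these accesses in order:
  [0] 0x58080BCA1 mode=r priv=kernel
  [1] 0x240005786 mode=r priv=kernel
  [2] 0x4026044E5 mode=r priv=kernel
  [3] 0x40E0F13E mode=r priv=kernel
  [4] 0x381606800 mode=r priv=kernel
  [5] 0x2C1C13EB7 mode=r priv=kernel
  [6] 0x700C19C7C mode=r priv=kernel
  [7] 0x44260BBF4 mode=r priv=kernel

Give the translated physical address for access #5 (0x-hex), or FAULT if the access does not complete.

Walk each access:
#0 VA=0x58080BCA1 (r,kernel):
  L0 @0x1F[22] → 0x21007  P=1,RW=1,US=1,PS=0
  L1 @0x21[4] → 0x25007  P=1,RW=1,US=1,PS=0
  L2 @0x25[11] → 0x28007  P=1,RW=1,US=1,PS=0
  ✓ 0x28CA1  — 3 lookups
#1 VA=0x240005786 (r,kernel):
  L0 @0x1F[9] → 0x29007  P=1,RW=1,US=1,PS=0
  L1 @0x29[0] → 0x2B007  P=1,RW=1,US=1,PS=0
  L2 @0x2B[5] → 0x2D007  P=1,RW=1,US=1,PS=0
  ✓ 0x2D786  — 3 lookups
#2 VA=0x4026044E5 (r,kernel):
  L0 @0x1F[16] → 0x2E007  P=1,RW=1,US=1,PS=0
  L1 @0x2E[19] → 0x2F007  P=1,RW=1,US=1,PS=0
  L2 @0x2F[4] → 0x33007  P=1,RW=1,US=1,PS=0
  ✓ 0x334E5  — 3 lookups
#3 VA=0x40E0F13E (r,kernel):
  L0 @0x1F[1] → 0x34007  P=1,RW=1,US=1,PS=0
  L1 @0x34[7] → 0x38007  P=1,RW=1,US=1,PS=0
  L2 @0x38[15] → 0x39007  P=1,RW=1,US=1,PS=0
  ✓ 0x3913E  — 3 lookups
#4 VA=0x381606800 (r,kernel):
  L0 @0x1F[14] → 0x3B007  P=1,RW=1,US=1,PS=0
  L1 @0x3B[11] → 0x3F007  P=1,RW=1,US=1,PS=0
  L2 @0x3F[6] → 0x3E004  P=0,RW=0,US=1,PS=0
  ⇒ fault: PAGE_NOT_PRESENT  — 3 lookups
#5 VA=0x2C1C13EB7 (r,kernel):
  L0 @0x1F[11] → 0x40007  P=1,RW=1,US=1,PS=0
  L1 @0x40[14] → 0x42007  P=1,RW=1,US=1,PS=0
  L2 @0x42[19] → 0x46007  P=1,RW=1,US=1,PS=0
  ✓ 0x46EB7  — 3 lookups
#6 VA=0x700C19C7C (r,kernel):
  L0 @0x1F[28] → 0x4A007  P=1,RW=1,US=1,PS=0
  L1 @0x4A[6] → 0x4D007  P=1,RW=1,US=1,PS=0
  L2 @0x4D[25] → 0x4F007  P=1,RW=1,US=1,PS=0
  ✓ 0x4FC7C  — 3 lookups
#7 VA=0x44260BBF4 (r,kernel):
  L0 @0x1F[17] → 0x51007  P=1,RW=1,US=1,PS=0
  L1 @0x51[19] → 0x54007  P=1,RW=1,US=1,PS=0
  L2 @0x54[11] → 0x58007  P=1,RW=1,US=1,PS=0
  ✓ 0x58BF4  — 3 lookups

Access #5 PA: 0x46EB7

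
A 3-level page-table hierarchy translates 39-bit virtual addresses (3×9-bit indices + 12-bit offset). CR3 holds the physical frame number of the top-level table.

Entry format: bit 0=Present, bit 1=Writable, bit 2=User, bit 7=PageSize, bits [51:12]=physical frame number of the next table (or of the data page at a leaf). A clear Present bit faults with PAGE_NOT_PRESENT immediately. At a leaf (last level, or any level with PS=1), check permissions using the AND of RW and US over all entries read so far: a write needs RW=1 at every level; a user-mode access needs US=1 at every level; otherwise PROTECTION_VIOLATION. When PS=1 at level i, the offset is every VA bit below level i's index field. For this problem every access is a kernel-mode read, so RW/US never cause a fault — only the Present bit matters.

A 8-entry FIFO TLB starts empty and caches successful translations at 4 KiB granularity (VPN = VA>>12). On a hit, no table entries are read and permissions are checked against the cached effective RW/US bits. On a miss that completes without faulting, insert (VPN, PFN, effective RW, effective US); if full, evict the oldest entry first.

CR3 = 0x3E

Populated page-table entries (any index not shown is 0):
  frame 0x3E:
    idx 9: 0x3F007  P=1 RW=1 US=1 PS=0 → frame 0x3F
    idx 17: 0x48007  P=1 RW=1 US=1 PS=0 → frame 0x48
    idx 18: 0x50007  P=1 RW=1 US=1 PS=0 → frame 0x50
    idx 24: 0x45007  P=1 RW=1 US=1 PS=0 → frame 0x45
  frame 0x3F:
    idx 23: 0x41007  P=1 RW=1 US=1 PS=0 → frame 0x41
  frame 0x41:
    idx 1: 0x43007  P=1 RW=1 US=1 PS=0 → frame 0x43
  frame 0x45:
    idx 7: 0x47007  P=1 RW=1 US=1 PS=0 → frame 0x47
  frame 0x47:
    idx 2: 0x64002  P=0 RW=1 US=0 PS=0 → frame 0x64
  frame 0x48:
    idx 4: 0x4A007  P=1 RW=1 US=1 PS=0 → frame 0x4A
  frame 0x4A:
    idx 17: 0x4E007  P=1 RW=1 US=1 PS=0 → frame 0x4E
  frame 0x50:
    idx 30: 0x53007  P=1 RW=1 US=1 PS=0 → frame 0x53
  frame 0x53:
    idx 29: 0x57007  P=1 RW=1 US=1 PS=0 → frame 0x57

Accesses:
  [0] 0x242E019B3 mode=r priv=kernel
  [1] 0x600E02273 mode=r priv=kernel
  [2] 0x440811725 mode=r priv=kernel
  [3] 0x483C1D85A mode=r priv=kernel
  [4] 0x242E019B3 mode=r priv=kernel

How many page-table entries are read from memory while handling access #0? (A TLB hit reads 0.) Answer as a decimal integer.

Walk each access:
#0 VA=0x242E019B3 (r,kernel):
  lvl0: tbl 0x3E, slot 9 ⇒ 0x3F007 (P1/RW1/US1/PS0)
  lvl1: tbl 0x3F, slot 23 ⇒ 0x41007 (P1/RW1/US1/PS0)
  lvl2: tbl 0x41, slot 1 ⇒ 0x43007 (P1/RW1/US1/PS0)
  ⇒ phys 0x439B3  [3 reads]
#1 VA=0x600E02273 (r,kernel):
  lvl0: tbl 0x3E, slot 24 ⇒ 0x45007 (P1/RW1/US1/PS0)
  lvl1: tbl 0x45, slot 7 ⇒ 0x47007 (P1/RW1/US1/PS0)
  lvl2: tbl 0x47, slot 2 ⇒ 0x64002 (P0/RW1/US0/PS0)
  → PAGE_NOT_PRESENT  (3 entries read)
#2 VA=0x440811725 (r,kernel):
  lvl0: tbl 0x3E, slot 17 ⇒ 0x48007 (P1/RW1/US1/PS0)
  lvl1: tbl 0x48, slot 4 ⇒ 0x4A007 (P1/RW1/US1/PS0)
  lvl2: tbl 0x4A, slot 17 ⇒ 0x4E007 (P1/RW1/US1/PS0)
  ⇒ phys 0x4E725  [3 reads]
#3 VA=0x483C1D85A (r,kernel):
  lvl0: tbl 0x3E, slot 18 ⇒ 0x50007 (P1/RW1/US1/PS0)
  lvl1: tbl 0x50, slot 30 ⇒ 0x53007 (P1/RW1/US1/PS0)
  lvl2: tbl 0x53, slot 29 ⇒ 0x57007 (P1/RW1/US1/PS0)
  ⇒ phys 0x5785A  [3 reads]
#4 VA=0x242E019B3 (r,kernel):
  TLB hit vpn=0x242E01 → PA=0x439B3

Entries read for #0: 3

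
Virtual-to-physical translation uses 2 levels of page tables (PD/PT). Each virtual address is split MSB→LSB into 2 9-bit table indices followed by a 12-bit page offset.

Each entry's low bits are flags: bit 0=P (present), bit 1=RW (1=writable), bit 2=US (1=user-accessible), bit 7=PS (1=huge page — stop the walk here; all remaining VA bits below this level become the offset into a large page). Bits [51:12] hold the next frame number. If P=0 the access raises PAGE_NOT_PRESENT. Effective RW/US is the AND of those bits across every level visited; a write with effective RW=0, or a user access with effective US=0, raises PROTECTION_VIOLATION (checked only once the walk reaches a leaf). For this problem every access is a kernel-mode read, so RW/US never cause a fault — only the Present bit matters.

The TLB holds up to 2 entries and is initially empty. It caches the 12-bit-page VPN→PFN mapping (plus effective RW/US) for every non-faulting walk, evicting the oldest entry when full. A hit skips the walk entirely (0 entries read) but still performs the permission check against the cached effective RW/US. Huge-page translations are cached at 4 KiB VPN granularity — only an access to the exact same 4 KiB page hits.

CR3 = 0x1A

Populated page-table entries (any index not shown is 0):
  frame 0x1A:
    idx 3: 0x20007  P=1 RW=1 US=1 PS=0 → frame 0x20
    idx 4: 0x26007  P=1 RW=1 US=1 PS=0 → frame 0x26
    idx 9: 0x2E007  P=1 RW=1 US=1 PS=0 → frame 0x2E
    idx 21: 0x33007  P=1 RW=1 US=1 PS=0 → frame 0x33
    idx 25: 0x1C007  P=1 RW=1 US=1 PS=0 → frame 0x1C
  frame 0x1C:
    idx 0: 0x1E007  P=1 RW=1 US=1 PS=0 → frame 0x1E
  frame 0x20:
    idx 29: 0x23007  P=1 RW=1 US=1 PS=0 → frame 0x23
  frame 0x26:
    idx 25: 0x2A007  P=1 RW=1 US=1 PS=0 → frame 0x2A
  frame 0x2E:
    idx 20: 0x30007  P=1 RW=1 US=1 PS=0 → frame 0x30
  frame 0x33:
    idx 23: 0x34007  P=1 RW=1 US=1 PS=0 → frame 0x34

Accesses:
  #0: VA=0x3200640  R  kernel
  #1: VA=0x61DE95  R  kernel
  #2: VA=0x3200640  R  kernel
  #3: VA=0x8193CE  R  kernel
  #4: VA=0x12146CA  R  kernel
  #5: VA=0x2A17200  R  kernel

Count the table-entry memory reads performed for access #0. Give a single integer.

Per-access translation:
#0 VA=0x3200640 (r,kernel):
  lvl0: tbl 0x1A, slot 25 ⇒ 0x1C007 (P1/RW1/US1/PS0)
  lvl1: tbl 0x1C, slot 0 ⇒ 0x1E007 (P1/RW1/US1/PS0)
  → PA=0x1E640  (2 entries read)
#1 VA=0x61DE95 (r,kernel):
  lvl0: tbl 0x1A, slot 3 ⇒ 0x20007 (P1/RW1/US1/PS0)
  lvl1: tbl 0x20, slot 29 ⇒ 0x23007 (P1/RW1/US1/PS0)
  → PA=0x23E95  (2 entries read)
#2 VA=0x3200640 (r,kernel):
  TLB hit vpn=0x3200 → PA=0x1E640
#3 VA=0x8193CE (r,kernel):
  lvl0: tbl 0x1A, slot 4 ⇒ 0x26007 (P1/RW1/US1/PS0)
  lvl1: tbl 0x26, slot 25 ⇒ 0x2A007 (P1/RW1/US1/PS0)
  → PA=0x2A3CE  (2 entries read)
#4 VA=0x12146CA (r,kernel):
  lvl0: tbl 0x1A, slot 9 ⇒ 0x2E007 (P1/RW1/US1/PS0)
  lvl1: tbl 0x2E, slot 20 ⇒ 0x30007 (P1/RW1/US1/PS0)
  → PA=0x306CA  (2 entries read)
#5 VA=0x2A17200 (r,kernel):
  lvl0: tbl 0x1A, slot 21 ⇒ 0x33007 (P1/RW1/US1/PS0)
  lvl1: tbl 0x33, slot 23 ⇒ 0x34007 (P1/RW1/US1/PS0)
  → PA=0x34200  (2 entries read)

Entries read for #0: 2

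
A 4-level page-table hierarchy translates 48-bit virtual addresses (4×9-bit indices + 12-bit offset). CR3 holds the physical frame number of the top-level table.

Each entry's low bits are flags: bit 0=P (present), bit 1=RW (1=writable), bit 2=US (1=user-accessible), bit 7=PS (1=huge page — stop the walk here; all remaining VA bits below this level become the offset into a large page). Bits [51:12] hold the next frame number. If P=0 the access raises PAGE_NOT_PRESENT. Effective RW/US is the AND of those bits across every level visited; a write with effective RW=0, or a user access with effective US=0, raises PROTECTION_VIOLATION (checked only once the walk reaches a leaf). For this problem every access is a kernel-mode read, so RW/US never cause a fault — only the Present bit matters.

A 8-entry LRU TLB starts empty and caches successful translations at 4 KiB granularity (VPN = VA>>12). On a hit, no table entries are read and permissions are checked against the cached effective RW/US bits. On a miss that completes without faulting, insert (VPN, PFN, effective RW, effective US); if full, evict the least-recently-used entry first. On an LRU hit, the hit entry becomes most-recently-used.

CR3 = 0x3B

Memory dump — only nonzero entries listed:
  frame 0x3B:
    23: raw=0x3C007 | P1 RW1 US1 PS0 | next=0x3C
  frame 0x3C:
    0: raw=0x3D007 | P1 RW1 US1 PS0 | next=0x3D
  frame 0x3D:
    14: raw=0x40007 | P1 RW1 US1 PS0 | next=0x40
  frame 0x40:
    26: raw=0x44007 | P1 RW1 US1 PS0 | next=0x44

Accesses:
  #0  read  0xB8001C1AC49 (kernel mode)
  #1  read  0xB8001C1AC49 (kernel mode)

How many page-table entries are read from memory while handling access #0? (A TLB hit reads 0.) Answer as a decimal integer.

Walk each access:
#0 VA=0xB8001C1AC49 (r,kernel):
  lvl0: tbl 0x3B, slot 23 ⇒ 0x3C007 (P1/RW1/US1/PS0)
  lvl1: tbl 0x3C, slot 0 ⇒ 0x3D007 (P1/RW1/US1/PS0)
  lvl2: tbl 0x3D, slot 14 ⇒ 0x40007 (P1/RW1/US1/PS0)
  lvl3: tbl 0x40, slot 26 ⇒ 0x44007 (P1/RW1/US1/PS0)
  ✓ 0x44C49  — 4 lookups
#1 VA=0xB8001C1AC49 (r,kernel):
  TLB hit vpn=0xB8001C1A → PA=0x44C49

Entries read for #0: 4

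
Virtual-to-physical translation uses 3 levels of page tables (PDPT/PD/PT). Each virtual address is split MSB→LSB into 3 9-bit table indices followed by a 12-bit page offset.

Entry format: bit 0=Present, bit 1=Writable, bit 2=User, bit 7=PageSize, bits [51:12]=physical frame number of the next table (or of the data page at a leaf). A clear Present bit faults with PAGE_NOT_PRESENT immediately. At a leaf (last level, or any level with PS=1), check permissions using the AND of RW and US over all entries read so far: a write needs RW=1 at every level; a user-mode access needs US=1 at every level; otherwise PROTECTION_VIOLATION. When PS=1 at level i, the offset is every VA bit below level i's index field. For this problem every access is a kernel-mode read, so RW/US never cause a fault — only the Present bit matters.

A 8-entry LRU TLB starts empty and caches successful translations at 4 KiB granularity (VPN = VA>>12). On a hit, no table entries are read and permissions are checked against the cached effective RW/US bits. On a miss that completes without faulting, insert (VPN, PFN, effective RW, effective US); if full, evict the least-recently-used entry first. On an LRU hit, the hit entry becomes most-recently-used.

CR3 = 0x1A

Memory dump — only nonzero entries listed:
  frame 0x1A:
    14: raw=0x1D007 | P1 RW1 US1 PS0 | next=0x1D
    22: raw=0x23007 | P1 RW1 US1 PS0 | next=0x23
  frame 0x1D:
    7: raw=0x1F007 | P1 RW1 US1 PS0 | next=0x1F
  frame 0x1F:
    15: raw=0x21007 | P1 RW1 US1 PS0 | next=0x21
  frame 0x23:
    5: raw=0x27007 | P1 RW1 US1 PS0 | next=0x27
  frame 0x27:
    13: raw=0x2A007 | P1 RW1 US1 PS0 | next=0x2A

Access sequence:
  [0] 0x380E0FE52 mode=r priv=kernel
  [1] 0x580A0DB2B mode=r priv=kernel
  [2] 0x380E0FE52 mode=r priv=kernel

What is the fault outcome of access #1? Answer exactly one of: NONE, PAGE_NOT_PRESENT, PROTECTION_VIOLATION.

Walk each access:
#0 VA=0x380E0FE52 (r,kernel):
  [0] read 0x1A idx=14: raw=0x1D007 flags P=1 W=1 U=1 S=0
  [1] read 0x1D idx=7: raw=0x1F007 flags P=1 W=1 U=1 S=0
  [2] read 0x1F idx=15: raw=0x21007 flags P=1 W=1 U=1 S=0
  ✓ 0x21E52  — 3 lookups
#1 VA=0x580A0DB2B (r,kernel):
  [0] read 0x1A idx=22: raw=0x23007 flags P=1 W=1 U=1 S=0
  [1] read 0x23 idx=5: raw=0x27007 flags P=1 W=1 U=1 S=0
  [2] read 0x27 idx=13: raw=0x2A007 flags P=1 W=1 U=1 S=0
  ✓ 0x2AB2B  — 3 lookups
#2 VA=0x380E0FE52 (r,kernel):
  TLB hit vpn=0x380E0F → PA=0x21E52

Access #1 fault: NONE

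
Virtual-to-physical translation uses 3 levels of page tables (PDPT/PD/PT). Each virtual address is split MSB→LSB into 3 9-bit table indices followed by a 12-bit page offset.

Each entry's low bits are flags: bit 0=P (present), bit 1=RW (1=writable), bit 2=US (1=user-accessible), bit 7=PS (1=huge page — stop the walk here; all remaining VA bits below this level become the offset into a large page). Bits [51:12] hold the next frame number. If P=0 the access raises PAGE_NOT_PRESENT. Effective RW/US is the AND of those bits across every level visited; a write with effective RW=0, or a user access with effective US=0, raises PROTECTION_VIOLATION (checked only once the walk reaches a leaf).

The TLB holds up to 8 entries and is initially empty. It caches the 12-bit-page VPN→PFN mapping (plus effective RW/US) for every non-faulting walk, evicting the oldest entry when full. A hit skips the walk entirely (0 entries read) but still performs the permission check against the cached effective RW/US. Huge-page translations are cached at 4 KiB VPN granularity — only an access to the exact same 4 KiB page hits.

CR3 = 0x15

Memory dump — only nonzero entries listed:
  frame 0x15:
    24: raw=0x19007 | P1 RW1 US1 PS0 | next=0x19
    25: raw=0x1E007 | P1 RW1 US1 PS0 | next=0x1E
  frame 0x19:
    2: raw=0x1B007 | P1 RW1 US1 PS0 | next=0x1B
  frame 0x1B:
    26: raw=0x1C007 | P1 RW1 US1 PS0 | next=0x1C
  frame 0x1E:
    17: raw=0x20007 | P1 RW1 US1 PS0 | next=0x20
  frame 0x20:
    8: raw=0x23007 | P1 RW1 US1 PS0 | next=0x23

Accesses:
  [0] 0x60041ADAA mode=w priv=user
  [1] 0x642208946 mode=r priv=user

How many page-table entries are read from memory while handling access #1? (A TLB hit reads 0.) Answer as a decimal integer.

Walk each access:
#0 VA=0x60041ADAA (w,user):
  L0: frame=0x15 idx=24 entry=0x19007 [P=1 RW=1 US=1 PS=0]
  L1: frame=0x19 idx=2 entry=0x1B007 [P=1 RW=1 US=1 PS=0]
  L2: frame=0x1B idx=26 entry=0x1C007 [P=1 RW=1 US=1 PS=0]
  → PA=0x1CDAA  (3 entries read)
#1 VA=0x642208946 (r,user):
  L0: frame=0x15 idx=25 entry=0x1E007 [P=1 RW=1 US=1 PS=0]
  L1: frame=0x1E idx=17 entry=0x20007 [P=1 RW=1 US=1 PS=0]
  L2: frame=0x20 idx=8 entry=0x23007 [P=1 RW=1 US=1 PS=0]
  → PA=0x23946  (3 entries read)

Entries read for #1: 3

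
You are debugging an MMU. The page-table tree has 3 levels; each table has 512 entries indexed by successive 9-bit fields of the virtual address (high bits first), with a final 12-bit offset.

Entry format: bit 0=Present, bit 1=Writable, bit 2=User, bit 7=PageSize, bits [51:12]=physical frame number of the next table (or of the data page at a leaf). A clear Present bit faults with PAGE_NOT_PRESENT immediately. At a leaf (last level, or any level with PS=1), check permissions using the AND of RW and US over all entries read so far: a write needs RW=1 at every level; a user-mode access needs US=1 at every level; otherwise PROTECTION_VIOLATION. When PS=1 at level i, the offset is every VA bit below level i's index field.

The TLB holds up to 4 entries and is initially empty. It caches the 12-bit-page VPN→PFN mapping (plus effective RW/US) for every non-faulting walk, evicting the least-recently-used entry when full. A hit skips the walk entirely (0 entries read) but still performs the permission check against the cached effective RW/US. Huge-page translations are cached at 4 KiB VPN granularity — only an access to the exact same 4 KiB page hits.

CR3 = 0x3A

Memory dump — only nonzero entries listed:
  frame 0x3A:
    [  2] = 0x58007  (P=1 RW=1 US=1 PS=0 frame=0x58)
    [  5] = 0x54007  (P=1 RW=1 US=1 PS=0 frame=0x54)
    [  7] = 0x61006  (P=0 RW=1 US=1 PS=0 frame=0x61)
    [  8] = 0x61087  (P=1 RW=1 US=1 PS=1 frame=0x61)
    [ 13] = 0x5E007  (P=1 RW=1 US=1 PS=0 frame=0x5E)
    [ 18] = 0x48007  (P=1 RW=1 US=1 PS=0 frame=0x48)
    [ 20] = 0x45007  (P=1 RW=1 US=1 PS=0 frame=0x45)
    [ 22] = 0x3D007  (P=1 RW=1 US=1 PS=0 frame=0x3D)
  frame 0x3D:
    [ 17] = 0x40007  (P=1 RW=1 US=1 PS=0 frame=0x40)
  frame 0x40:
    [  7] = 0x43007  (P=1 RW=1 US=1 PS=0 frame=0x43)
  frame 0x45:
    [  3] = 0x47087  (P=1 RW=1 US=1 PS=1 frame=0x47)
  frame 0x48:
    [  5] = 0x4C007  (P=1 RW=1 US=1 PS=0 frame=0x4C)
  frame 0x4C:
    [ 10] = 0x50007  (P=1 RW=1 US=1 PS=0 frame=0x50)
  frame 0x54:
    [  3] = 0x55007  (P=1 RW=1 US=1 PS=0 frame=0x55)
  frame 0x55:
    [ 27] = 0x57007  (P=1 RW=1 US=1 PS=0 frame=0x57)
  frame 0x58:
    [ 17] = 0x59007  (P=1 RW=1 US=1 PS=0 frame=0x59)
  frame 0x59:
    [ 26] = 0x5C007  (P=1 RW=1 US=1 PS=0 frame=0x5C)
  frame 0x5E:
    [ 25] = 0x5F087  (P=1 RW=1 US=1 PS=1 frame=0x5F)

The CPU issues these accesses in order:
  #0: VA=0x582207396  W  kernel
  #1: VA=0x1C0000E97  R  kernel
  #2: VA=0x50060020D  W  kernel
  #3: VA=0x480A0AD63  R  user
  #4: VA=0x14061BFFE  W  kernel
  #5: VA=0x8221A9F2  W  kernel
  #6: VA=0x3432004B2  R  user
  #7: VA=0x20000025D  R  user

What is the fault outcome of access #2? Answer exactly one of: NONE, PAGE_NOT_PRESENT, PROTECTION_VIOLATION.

Walk each access:
#0 VA=0x582207396 (w,kernel):
  [0] read 0x3A idx=22: raw=0x3D007 flags P=1 W=1 U=1 S=0
  [1] read 0x3D idx=17: raw=0x40007 flags P=1 W=1 U=1 S=0
  [2] read 0x40 idx=7: raw=0x43007 flags P=1 W=1 U=1 S=0
  → PA=0x43396  (3 entries read)
#1 VA=0x1C0000E97 (r,kernel):
  [0] read 0x3A idx=7: raw=0x61006 flags P=0 W=1 U=1 S=0
  ⇒ fault: PAGE_NOT_PRESENT  — 1 lookups
#2 VA=0x50060020D (w,kernel):
  [0] read 0x3A idx=20: raw=0x45007 flags P=1 W=1 U=1 S=0
  [1] read 0x45 idx=3: raw=0x47087 flags P=1 W=1 U=1 S=1
  → PA=0x4720D (huge @L1)  (2 entries read)
#3 VA=0x480A0AD63 (r,user):
  [0] read 0x3A idx=18: raw=0x48007 flags P=1 W=1 U=1 S=0
  [1] read 0x48 idx=5: raw=0x4C007 flags P=1 W=1 U=1 S=0
  [2] read 0x4C idx=10: raw=0x50007 flags P=1 W=1 U=1 S=0
  → PA=0x50D63  (3 entries read)
#4 VA=0x14061BFFE (w,kernel):
  [0] read 0x3A idx=5: raw=0x54007 flags P=1 W=1 U=1 S=0
  [1] read 0x54 idx=3: raw=0x55007 flags P=1 W=1 U=1 S=0
  [2] read 0x55 idx=27: raw=0x57007 flags P=1 W=1 U=1 S=0
  → PA=0x57FFE  (3 entries read)
#5 VA=0x8221A9F2 (w,kernel):
  [0] read 0x3A idx=2: raw=0x58007 flags P=1 W=1 U=1 S=0
  [1] read 0x58 idx=17: raw=0x59007 flags P=1 W=1 U=1 S=0
  [2] read 0x59 idx=26: raw=0x5C007 flags P=1 W=1 U=1 S=0
  → PA=0x5C9F2  (3 entries read)
#6 VA=0x3432004B2 (r,user):
  [0] read 0x3A idx=13: raw=0x5E007 flags P=1 W=1 U=1 S=0
  [1] read 0x5E idx=25: raw=0x5F087 flags P=1 W=1 U=1 S=1
  → PA=0x5F4B2 (huge @L1)  (2 entries read)
#7 VA=0x20000025D (r,user):
  [0] read 0x3A idx=8: raw=0x61087 flags P=1 W=1 U=1 S=1
  → PA=0x6125D (huge @L0)  (1 entries read)

Access #2 fault: NONE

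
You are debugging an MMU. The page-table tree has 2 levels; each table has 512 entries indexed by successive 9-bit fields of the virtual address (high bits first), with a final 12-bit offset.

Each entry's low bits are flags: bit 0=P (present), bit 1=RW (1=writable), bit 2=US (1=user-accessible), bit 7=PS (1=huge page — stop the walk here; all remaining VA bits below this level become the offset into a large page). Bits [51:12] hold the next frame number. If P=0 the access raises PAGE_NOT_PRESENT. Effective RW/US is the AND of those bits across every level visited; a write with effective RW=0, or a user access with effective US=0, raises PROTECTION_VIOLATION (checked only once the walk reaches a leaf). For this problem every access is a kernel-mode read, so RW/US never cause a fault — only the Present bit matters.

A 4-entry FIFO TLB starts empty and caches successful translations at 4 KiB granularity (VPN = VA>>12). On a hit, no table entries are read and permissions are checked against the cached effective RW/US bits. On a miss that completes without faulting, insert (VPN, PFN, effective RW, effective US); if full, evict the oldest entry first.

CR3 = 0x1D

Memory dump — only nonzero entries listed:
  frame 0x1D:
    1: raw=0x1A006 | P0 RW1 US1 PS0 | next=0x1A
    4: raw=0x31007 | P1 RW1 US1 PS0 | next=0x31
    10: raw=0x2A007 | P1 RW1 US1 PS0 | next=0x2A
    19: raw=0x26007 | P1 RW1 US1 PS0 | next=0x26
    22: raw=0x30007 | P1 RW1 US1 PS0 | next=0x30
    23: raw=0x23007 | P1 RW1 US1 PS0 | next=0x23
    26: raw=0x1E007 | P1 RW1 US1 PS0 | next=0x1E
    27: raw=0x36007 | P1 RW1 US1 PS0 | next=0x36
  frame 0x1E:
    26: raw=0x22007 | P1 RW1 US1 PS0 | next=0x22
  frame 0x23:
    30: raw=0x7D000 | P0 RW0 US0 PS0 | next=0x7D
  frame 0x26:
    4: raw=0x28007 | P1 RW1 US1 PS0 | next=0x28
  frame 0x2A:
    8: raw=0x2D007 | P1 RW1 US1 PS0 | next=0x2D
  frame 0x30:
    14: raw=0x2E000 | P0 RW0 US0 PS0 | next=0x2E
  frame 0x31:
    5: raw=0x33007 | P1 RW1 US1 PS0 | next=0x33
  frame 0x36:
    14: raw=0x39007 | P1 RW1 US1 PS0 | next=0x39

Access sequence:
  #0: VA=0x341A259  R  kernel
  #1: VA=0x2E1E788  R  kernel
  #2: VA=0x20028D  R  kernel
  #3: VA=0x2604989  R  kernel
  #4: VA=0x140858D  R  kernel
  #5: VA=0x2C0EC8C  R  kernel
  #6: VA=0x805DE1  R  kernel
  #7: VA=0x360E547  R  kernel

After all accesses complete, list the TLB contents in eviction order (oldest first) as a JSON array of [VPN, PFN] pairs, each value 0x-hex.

Per-access translation:
#0 VA=0x341A259 (r,kernel):
  L0: frame=0x1D idx=26 entry=0x1E007 [P=1 RW=1 US=1 PS=0]
  L1: frame=0x1E idx=26 entry=0x22007 [P=1 RW=1 US=1 PS=0]
  → PA=0x22259  (2 entries read)
#1 VA=0x2E1E788 (r,kernel):
  L0: frame=0x1D idx=23 entry=0x23007 [P=1 RW=1 US=1 PS=0]
  L1: frame=0x23 idx=30 entry=0x7D000 [P=0 RW=0 US=0 PS=0]
  ✗ PAGE_NOT_PRESENT  [2 reads]
#2 VA=0x20028D (r,kernel):
  L0: frame=0x1D idx=1 entry=0x1A006 [P=0 RW=1 US=1 PS=0]
  ✗ PAGE_NOT_PRESENT  [1 reads]
#3 VA=0x2604989 (r,kernel):
  L0: frame=0x1D idx=19 entry=0x26007 [P=1 RW=1 US=1 PS=0]
  L1: frame=0x26 idx=4 entry=0x28007 [P=1 RW=1 US=1 PS=0]
  → PA=0x28989  (2 entries read)
#4 VA=0x140858D (r,kernel):
  L0: frame=0x1D idx=10 entry=0x2A007 [P=1 RW=1 US=1 PS=0]
  L1: frame=0x2A idx=8 entry=0x2D007 [P=1 RW=1 US=1 PS=0]
  → PA=0x2D58D  (2 entries read)
#5 VA=0x2C0EC8C (r,kernel):
  L0: frame=0x1D idx=22 entry=0x30007 [P=1 RW=1 US=1 PS=0]
  L1: frame=0x30 idx=14 entry=0x2E000 [P=0 RW=0 US=0 PS=0]
  ✗ PAGE_NOT_PRESENT  [2 reads]
#6 VA=0x805DE1 (r,kernel):
  L0: frame=0x1D idx=4 entry=0x31007 [P=1 RW=1 US=1 PS=0]
  L1: frame=0x31 idx=5 entry=0x33007 [P=1 RW=1 US=1 PS=0]
  → PA=0x33DE1  (2 entries read)
#7 VA=0x360E547 (r,kernel):
  L0: frame=0x1D idx=27 entry=0x36007 [P=1 RW=1 US=1 PS=0]
  L1: frame=0x36 idx=14 entry=0x39007 [P=1 RW=1 US=1 PS=0]
  → PA=0x39547  (2 entries read)

TLB: [["0x2604", "0x28"], ["0x1408", "0x2D"], ["0x805", "0x33"], ["0x360E", "0x39"]]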